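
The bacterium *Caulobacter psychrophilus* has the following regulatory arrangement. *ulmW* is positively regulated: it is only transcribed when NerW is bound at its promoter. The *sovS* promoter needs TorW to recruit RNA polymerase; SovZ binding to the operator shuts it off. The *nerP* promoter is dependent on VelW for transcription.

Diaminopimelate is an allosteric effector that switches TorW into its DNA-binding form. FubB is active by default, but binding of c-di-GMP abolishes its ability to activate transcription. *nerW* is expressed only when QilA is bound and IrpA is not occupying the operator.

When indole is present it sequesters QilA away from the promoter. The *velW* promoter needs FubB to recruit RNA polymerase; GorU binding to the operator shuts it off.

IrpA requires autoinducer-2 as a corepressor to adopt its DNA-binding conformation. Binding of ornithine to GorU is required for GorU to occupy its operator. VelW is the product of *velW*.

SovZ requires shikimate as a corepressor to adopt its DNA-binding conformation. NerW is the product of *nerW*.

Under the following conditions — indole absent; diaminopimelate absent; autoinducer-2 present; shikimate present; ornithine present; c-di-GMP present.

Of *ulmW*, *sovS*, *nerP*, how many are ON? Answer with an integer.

Indole is absent, so QilA is active.
Autoinducer-2 is present, so IrpA is active.
With repressor IrpA bound, *nerW* is not transcribed.
So NerW is not produced.
Required activator NerW is absent, so *ulmW* is not transcribed.
→ *ulmW* is OFF.
Shikimate is present, so SovZ is active.
Diaminopimelate is absent, so TorW is inactive.
With repressor SovZ bound, *sovS* is not transcribed.
→ *sovS* is OFF.
Ornithine is present, so GorU is active.
c-di-GMP is present, so FubB is inactive.
With repressor GorU bound, *velW* is not transcribed.
So VelW is not produced.
Required activator VelW is absent, so *nerP* is not transcribed.
→ *nerP* is OFF.
0 of the 3 genes are transcribed.

0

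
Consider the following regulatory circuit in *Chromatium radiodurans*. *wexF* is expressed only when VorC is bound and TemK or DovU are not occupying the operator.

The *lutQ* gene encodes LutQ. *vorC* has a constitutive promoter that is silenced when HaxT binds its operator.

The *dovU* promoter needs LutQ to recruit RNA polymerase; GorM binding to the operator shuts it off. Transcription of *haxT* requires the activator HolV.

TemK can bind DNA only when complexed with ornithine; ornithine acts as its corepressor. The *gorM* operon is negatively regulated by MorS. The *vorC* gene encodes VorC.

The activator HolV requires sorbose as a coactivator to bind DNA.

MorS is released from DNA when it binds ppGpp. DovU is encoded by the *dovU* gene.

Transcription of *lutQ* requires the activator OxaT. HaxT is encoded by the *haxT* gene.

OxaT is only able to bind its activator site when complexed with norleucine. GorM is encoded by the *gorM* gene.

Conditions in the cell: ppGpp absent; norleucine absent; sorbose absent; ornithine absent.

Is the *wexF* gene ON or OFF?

ON

Sorbose is absent, so HolV is inactive.
Required activator HolV is absent, so *haxT* is not transcribed.
So HaxT is not produced.
With no repressor bound, *vorC* is transcribed.
So VorC is produced and active.
Ornithine is absent, so TemK is inactive.
ppGpp is absent, so MorS is active.
With repressor MorS bound, *gorM* is not transcribed.
So GorM is not produced.
Norleucine is absent, so OxaT is inactive.
Required activator OxaT is absent, so *lutQ* is not transcribed.
So LutQ is not produced.
Required activator LutQ is absent, so *dovU* is not transcribed.
So DovU is not produced.
No repressor is bound and VorC is active, so *wexF* is transcribed.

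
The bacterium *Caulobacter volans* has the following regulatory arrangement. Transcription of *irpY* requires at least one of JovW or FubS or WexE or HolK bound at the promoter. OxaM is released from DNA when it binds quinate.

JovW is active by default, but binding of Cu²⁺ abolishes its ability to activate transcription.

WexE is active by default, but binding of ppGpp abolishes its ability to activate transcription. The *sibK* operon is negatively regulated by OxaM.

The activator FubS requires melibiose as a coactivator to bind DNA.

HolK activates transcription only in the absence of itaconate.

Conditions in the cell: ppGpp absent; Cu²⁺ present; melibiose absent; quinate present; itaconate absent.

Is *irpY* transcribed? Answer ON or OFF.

Cu²⁺ is present, so JovW is inactive.
Melibiose is absent, so FubS is inactive.
ppGpp is absent, so WexE is active.
Itaconate is absent, so HolK is active.
Activator WexE is present, so *irpY* is transcribed.

ON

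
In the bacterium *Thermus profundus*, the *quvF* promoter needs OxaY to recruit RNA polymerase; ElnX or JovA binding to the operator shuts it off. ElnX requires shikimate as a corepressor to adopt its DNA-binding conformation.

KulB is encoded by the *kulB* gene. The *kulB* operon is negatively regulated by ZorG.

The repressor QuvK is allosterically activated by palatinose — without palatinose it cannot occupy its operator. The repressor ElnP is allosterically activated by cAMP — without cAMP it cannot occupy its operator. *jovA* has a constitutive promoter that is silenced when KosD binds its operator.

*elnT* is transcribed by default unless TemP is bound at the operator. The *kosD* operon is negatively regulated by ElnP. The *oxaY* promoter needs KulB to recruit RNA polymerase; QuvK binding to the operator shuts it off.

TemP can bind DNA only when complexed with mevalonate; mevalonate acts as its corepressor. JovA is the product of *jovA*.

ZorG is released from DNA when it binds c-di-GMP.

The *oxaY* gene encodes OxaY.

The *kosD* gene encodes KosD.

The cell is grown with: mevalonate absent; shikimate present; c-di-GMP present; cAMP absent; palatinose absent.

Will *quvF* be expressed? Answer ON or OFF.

Shikimate is present, so ElnX is active.
cAMP is absent, so ElnP is inactive.
With no repressor bound, *kosD* is transcribed.
So KosD is produced and active.
With repressor KosD bound, *jovA* is not transcribed.
So JovA is not produced.
c-di-GMP is present, so ZorG is inactive.
With no repressor bound, *kulB* is transcribed.
So KulB is produced and active.
Palatinose is absent, so QuvK is inactive.
No repressor is bound and KulB is active, so *oxaY* is transcribed.
So OxaY is produced and active.
With repressor ElnX bound, *quvF* is not transcribed.

OFF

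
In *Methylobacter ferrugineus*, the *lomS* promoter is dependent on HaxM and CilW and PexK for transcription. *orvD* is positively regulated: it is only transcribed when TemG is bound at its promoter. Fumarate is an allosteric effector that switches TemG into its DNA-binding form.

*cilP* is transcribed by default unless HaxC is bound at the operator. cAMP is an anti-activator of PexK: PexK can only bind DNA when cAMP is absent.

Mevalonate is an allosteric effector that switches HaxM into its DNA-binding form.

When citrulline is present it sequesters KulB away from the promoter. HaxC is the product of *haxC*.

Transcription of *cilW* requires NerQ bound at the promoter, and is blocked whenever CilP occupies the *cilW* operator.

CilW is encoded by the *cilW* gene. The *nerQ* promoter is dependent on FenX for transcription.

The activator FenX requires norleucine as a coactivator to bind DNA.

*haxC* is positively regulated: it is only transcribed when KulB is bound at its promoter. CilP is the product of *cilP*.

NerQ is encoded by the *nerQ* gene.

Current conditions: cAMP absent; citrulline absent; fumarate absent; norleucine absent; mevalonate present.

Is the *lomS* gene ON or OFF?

OFF

Mevalonate is present, so HaxM is active.
Citrulline is absent, so KulB is active.
No repressor is bound and KulB is active, so *haxC* is transcribed.
So HaxC is produced and active.
With repressor HaxC bound, *cilP* is not transcribed.
So CilP is not produced.
Norleucine is absent, so FenX is inactive.
Required activator FenX is absent, so *nerQ* is not transcribed.
So NerQ is not produced.
Required activator NerQ is absent, so *cilW* is not transcribed.
So CilW is not produced.
cAMP is absent, so PexK is active.
Required activator CilW is absent, so *lomS* is not transcribed.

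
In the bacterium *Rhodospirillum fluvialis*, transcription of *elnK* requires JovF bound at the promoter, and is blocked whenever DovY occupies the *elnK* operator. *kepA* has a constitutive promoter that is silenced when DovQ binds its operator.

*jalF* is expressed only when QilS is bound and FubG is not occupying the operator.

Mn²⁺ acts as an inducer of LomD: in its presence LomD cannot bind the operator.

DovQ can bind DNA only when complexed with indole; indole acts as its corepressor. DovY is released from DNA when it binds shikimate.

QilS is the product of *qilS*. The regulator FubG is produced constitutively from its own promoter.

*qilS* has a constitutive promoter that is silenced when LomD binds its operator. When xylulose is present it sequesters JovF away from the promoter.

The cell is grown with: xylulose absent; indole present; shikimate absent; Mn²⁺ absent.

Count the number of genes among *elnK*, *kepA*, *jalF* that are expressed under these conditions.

Xylulose is absent, so JovF is active.
Shikimate is absent, so DovY is active.
With repressor DovY bound, *elnK* is not transcribed.
→ *elnK* is OFF.
Indole is present, so DovQ is active.
With repressor DovQ bound, *kepA* is not transcribed.
→ *kepA* is OFF.
Mn²⁺ is absent, so LomD is active.
With repressor LomD bound, *qilS* is not transcribed.
So QilS is not produced.
FubG is produced constitutively and is active.
With repressor FubG bound, *jalF* is not transcribed.
→ *jalF* is OFF.
0 of the 3 genes are transcribed.

0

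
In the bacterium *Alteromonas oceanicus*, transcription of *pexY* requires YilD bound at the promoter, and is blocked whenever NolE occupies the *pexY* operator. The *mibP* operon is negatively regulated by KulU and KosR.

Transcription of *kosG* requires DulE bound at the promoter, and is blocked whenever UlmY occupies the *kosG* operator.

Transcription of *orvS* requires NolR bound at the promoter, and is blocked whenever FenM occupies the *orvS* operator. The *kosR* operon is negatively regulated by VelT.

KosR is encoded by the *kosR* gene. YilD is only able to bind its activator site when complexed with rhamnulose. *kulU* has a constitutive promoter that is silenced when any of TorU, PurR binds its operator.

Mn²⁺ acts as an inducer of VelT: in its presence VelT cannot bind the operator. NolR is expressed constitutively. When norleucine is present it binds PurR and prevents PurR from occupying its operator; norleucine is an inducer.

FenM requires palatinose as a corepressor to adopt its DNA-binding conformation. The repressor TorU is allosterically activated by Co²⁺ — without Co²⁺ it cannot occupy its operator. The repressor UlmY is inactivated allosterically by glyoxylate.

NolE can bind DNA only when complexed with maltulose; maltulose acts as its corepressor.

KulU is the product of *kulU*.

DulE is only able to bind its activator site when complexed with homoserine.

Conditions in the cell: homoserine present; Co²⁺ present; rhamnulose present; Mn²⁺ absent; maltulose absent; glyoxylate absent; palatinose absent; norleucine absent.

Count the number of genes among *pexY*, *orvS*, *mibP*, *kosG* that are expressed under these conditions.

Maltulose is absent, so NolE is inactive.
Rhamnulose is present, so YilD is active.
No repressor is bound and YilD is active, so *pexY* is transcribed.
→ *pexY* is ON.
Palatinose is absent, so FenM is inactive.
NolR is produced constitutively and is active.
No repressor is bound and NolR is active, so *orvS* is transcribed.
→ *orvS* is ON.
Co²⁺ is present, so TorU is active.
Norleucine is absent, so PurR is active.
With repressor TorU bound, *kulU* is not transcribed.
So KulU is not produced.
Mn²⁺ is absent, so VelT is active.
With repressor VelT bound, *kosR* is not transcribed.
So KosR is not produced.
With no repressor bound, *mibP* is transcribed.
→ *mibP* is ON.
Homoserine is present, so DulE is active.
Glyoxylate is absent, so UlmY is active.
With repressor UlmY bound, *kosG* is not transcribed.
→ *kosG* is OFF.
3 of the 4 genes are transcribed.

3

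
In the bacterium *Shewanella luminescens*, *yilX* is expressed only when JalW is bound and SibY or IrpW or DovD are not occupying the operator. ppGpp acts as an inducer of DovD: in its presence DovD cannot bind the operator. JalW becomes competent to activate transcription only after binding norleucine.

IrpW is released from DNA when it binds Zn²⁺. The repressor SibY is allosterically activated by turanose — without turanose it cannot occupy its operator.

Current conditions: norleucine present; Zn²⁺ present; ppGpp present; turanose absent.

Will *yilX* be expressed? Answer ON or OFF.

Turanose is absent, so SibY is inactive.
Zn²⁺ is present, so IrpW is inactive.
ppGpp is present, so DovD is inactive.
Norleucine is present, so JalW is active.
No repressor is bound and JalW is active, so *yilX* is transcribed.

ON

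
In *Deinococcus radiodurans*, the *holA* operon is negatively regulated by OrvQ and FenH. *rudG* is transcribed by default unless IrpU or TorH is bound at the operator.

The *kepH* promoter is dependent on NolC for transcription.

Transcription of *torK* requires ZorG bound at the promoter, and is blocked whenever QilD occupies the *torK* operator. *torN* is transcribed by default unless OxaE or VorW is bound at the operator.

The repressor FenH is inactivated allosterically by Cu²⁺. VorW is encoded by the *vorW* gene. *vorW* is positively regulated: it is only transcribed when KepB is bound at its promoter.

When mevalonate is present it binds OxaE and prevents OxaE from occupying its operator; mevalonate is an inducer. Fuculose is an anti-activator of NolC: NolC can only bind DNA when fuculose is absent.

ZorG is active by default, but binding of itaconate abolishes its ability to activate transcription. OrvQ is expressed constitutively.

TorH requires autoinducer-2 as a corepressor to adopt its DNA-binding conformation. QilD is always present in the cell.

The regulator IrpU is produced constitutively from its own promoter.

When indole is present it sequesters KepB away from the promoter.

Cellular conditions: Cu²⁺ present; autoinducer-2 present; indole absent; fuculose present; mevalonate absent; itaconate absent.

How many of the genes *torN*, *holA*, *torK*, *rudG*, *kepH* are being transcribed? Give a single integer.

0

Mevalonate is absent, so OxaE is active.
Indole is absent, so KepB is active.
No repressor is bound and KepB is active, so *vorW* is transcribed.
So VorW is produced and active.
With repressor OxaE bound, *torN* is not transcribed.
→ *torN* is OFF.
OrvQ is produced constitutively and is active.
Cu²⁺ is present, so FenH is inactive.
With repressor OrvQ bound, *holA* is not transcribed.
→ *holA* is OFF.
QilD is produced constitutively and is active.
Itaconate is absent, so ZorG is active.
With repressor QilD bound, *torK* is not transcribed.
→ *torK* is OFF.
IrpU is produced constitutively and is active.
Autoinducer-2 is present, so TorH is active.
With repressor IrpU bound, *rudG* is not transcribed.
→ *rudG* is OFF.
Fuculose is present, so NolC is inactive.
Required activator NolC is absent, so *kepH* is not transcribed.
→ *kepH* is OFF.
0 of the 5 genes are transcribed.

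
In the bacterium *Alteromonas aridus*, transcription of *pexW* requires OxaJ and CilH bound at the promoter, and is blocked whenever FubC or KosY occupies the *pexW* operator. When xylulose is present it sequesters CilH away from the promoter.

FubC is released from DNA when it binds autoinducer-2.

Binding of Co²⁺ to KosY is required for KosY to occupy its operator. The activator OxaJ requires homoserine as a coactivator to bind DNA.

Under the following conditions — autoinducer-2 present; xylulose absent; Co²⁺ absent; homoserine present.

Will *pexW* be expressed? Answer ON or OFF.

Autoinducer-2 is present, so FubC is inactive.
Homoserine is present, so OxaJ is active.
Xylulose is absent, so CilH is active.
Co²⁺ is absent, so KosY is inactive.
No repressor is bound and OxaJ and CilH are active, so *pexW* is transcribed.

ON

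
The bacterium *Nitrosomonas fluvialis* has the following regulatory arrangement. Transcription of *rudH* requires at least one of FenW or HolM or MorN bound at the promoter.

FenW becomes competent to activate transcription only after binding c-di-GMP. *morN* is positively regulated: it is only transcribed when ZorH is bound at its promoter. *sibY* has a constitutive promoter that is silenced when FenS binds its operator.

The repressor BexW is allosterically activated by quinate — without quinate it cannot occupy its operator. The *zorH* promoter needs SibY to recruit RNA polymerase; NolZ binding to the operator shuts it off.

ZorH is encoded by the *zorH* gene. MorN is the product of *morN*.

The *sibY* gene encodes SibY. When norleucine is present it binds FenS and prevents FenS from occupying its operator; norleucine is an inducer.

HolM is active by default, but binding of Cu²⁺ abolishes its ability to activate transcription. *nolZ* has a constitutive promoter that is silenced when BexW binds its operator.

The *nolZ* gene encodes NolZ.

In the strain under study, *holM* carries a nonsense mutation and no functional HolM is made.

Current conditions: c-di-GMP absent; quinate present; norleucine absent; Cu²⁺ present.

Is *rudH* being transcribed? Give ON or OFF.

OFF

c-di-GMP is absent, so FenW is inactive.
HolM is non-functional in this strain, so it has no effect.
Quinate is present, so BexW is active.
With repressor BexW bound, *nolZ* is not transcribed.
So NolZ is not produced.
Norleucine is absent, so FenS is active.
With repressor FenS bound, *sibY* is not transcribed.
So SibY is not produced.
Required activator SibY is absent, so *zorH* is not transcribed.
So ZorH is not produced.
Required activator ZorH is absent, so *morN* is not transcribed.
So MorN is not produced.
No activator is available at the *rudH* promoter, so *rudH* is not transcribed.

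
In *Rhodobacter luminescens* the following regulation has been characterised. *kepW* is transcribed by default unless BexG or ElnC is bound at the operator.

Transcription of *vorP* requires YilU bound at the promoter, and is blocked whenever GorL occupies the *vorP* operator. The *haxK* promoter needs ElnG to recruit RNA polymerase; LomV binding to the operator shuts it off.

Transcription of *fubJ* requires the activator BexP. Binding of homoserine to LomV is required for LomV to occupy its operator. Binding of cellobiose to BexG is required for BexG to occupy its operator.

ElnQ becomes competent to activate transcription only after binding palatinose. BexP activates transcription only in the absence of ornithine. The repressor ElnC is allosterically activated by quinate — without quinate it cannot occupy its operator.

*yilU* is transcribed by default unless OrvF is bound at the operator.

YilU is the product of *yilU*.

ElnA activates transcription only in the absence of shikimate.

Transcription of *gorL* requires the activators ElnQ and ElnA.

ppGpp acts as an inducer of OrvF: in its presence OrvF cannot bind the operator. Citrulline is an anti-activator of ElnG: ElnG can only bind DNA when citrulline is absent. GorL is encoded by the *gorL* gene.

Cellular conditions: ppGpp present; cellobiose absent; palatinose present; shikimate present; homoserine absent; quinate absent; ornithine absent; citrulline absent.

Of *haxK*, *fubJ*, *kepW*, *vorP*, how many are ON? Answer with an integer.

Homoserine is absent, so LomV is inactive.
Citrulline is absent, so ElnG is active.
No repressor is bound and ElnG is active, so *haxK* is transcribed.
→ *haxK* is ON.
Ornithine is absent, so BexP is active.
No repressor is bound and BexP is active, so *fubJ* is transcribed.
→ *fubJ* is ON.
Cellobiose is absent, so BexG is inactive.
Quinate is absent, so ElnC is inactive.
With no repressor bound, *kepW* is transcribed.
→ *kepW* is ON.
Palatinose is present, so ElnQ is active.
Shikimate is present, so ElnA is inactive.
Required activator ElnA is absent, so *gorL* is not transcribed.
So GorL is not produced.
ppGpp is present, so OrvF is inactive.
With no repressor bound, *yilU* is transcribed.
So YilU is produced and active.
No repressor is bound and YilU is active, so *vorP* is transcribed.
→ *vorP* is ON.
4 of the 4 genes are transcribed.

4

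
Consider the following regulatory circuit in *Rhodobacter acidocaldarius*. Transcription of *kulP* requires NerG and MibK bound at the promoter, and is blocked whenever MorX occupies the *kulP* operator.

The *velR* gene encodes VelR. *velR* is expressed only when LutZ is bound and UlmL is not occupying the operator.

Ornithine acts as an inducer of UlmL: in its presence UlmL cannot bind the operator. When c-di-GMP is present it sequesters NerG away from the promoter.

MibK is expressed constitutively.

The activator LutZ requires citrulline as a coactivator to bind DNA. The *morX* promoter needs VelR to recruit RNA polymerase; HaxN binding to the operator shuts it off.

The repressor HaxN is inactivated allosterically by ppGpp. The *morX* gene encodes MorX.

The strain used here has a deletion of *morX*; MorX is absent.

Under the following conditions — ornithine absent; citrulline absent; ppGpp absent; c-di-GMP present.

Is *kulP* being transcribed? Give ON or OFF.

OFF

c-di-GMP is present, so NerG is inactive.
MorX is non-functional in this strain, so it has no effect.
MibK is produced constitutively and is active.
Required activator NerG is absent, so *kulP* is not transcribed.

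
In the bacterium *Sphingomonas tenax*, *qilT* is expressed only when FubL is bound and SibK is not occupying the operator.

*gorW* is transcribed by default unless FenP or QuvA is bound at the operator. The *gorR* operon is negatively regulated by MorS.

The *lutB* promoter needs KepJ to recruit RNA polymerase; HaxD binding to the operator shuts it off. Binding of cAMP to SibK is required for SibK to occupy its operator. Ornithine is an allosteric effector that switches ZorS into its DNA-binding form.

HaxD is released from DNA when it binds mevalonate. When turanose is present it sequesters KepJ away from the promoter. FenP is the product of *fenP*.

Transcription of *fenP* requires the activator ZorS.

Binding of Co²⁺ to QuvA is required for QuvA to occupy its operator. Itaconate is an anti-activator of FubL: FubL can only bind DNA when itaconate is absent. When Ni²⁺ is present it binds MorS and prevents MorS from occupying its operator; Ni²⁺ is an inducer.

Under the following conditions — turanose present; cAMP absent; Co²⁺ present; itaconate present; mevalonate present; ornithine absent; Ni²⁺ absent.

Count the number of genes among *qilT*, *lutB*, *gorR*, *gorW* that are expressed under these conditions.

Itaconate is present, so FubL is inactive.
cAMP is absent, so SibK is inactive.
Required activator FubL is absent, so *qilT* is not transcribed.
→ *qilT* is OFF.
Turanose is present, so KepJ is inactive.
Mevalonate is present, so HaxD is inactive.
Required activator KepJ is absent, so *lutB* is not transcribed.
→ *lutB* is OFF.
Ni²⁺ is absent, so MorS is active.
With repressor MorS bound, *gorR* is not transcribed.
→ *gorR* is OFF.
Ornithine is absent, so ZorS is inactive.
Required activator ZorS is absent, so *fenP* is not transcribed.
So FenP is not produced.
Co²⁺ is present, so QuvA is active.
With repressor QuvA bound, *gorW* is not transcribed.
→ *gorW* is OFF.
0 of the 4 genes are transcribed.

0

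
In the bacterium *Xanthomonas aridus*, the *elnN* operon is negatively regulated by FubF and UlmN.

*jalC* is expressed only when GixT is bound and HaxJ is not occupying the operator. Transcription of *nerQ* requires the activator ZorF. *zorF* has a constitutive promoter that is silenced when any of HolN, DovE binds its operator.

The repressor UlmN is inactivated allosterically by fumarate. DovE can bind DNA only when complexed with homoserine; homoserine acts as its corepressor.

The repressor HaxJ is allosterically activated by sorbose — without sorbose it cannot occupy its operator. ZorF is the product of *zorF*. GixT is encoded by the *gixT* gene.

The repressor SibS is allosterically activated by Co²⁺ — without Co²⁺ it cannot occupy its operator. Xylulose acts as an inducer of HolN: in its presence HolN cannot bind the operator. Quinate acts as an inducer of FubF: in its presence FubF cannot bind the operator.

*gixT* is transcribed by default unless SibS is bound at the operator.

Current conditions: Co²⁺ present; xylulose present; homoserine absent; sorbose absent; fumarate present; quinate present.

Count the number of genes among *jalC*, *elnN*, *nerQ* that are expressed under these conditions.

Sorbose is absent, so HaxJ is inactive.
Co²⁺ is present, so SibS is active.
With repressor SibS bound, *gixT* is not transcribed.
So GixT is not produced.
Required activator GixT is absent, so *jalC* is not transcribed.
→ *jalC* is OFF.
Quinate is present, so FubF is inactive.
Fumarate is present, so UlmN is inactive.
With no repressor bound, *elnN* is transcribed.
→ *elnN* is ON.
Xylulose is present, so HolN is inactive.
Homoserine is absent, so DovE is inactive.
With no repressor bound, *zorF* is transcribed.
So ZorF is produced and active.
No repressor is bound and ZorF is active, so *nerQ* is transcribed.
→ *nerQ* is ON.
2 of the 3 genes are transcribed.

2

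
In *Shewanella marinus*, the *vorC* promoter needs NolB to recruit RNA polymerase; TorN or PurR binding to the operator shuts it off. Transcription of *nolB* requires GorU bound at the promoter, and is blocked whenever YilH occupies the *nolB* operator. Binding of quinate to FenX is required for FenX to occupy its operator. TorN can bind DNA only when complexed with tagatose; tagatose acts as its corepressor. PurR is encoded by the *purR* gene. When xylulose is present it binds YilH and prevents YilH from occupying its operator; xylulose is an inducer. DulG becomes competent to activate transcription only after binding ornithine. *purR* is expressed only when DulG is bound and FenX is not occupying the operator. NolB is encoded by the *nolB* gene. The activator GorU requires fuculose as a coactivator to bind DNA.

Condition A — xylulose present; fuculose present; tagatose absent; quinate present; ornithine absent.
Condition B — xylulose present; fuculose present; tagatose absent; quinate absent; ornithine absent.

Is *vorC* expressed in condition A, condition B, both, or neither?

both

Condition A:
Xylulose is present, so YilH is inactive.
Fuculose is present, so GorU is active.
No repressor is bound and GorU is active, so *nolB* is transcribed.
So NolB is produced and active.
Tagatose is absent, so TorN is inactive.
Quinate is present, so FenX is active.
Ornithine is absent, so DulG is inactive.
With repressor FenX bound, *purR* is not transcribed.
So PurR is not produced.
No repressor is bound and NolB is active, so *vorC* is transcribed.
→ *vorC* is ON in A.
Condition B:
Xylulose is present, so YilH is inactive.
Fuculose is present, so GorU is active.
No repressor is bound and GorU is active, so *nolB* is transcribed.
So NolB is produced and active.
Tagatose is absent, so TorN is inactive.
Quinate is absent, so FenX is inactive.
Ornithine is absent, so DulG is inactive.
Required activator DulG is absent, so *purR* is not transcribed.
So PurR is not produced.
No repressor is bound and NolB is active, so *vorC* is transcribed.
→ *vorC* is ON in B.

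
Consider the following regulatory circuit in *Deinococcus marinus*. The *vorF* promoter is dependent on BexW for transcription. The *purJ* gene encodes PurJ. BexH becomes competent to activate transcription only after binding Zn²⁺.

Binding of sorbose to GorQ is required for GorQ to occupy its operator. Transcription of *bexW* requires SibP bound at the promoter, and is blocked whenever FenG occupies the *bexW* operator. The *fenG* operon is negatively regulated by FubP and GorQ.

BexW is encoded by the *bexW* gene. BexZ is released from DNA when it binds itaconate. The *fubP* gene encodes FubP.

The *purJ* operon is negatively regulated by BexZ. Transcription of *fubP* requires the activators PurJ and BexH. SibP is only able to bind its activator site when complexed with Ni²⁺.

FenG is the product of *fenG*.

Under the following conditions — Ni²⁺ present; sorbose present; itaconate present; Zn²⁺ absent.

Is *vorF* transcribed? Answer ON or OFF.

ON

Itaconate is present, so BexZ is inactive.
With no repressor bound, *purJ* is transcribed.
So PurJ is produced and active.
Zn²⁺ is absent, so BexH is inactive.
Required activator BexH is absent, so *fubP* is not transcribed.
So FubP is not produced.
Sorbose is present, so GorQ is active.
With repressor GorQ bound, *fenG* is not transcribed.
So FenG is not produced.
Ni²⁺ is present, so SibP is active.
No repressor is bound and SibP is active, so *bexW* is transcribed.
So BexW is produced and active.
No repressor is bound and BexW is active, so *vorF* is transcribed.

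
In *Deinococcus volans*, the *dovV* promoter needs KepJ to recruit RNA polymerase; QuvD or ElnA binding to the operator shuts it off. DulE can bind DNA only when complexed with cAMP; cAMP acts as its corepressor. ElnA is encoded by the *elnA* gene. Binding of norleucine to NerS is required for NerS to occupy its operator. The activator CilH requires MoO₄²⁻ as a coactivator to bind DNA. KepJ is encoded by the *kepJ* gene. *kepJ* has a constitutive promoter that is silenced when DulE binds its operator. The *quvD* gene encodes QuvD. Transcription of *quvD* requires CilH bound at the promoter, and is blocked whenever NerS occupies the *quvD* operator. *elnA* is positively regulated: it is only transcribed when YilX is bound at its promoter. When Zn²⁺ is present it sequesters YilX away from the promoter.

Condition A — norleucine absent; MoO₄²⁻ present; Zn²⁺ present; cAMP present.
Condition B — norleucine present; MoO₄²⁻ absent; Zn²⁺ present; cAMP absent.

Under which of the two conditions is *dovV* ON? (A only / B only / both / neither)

B only

Condition A:
Norleucine is absent, so NerS is inactive.
MoO₄²⁻ is present, so CilH is active.
No repressor is bound and CilH is active, so *quvD* is transcribed.
So QuvD is produced and active.
Zn²⁺ is present, so YilX is inactive.
Required activator YilX is absent, so *elnA* is not transcribed.
So ElnA is not produced.
cAMP is present, so DulE is active.
With repressor DulE bound, *kepJ* is not transcribed.
So KepJ is not produced.
With repressor QuvD bound, *dovV* is not transcribed.
→ *dovV* is OFF in A.
Condition B:
Norleucine is present, so NerS is active.
MoO₄²⁻ is absent, so CilH is inactive.
With repressor NerS bound, *quvD* is not transcribed.
So QuvD is not produced.
Zn²⁺ is present, so YilX is inactive.
Required activator YilX is absent, so *elnA* is not transcribed.
So ElnA is not produced.
cAMP is absent, so DulE is inactive.
With no repressor bound, *kepJ* is transcribed.
So KepJ is produced and active.
No repressor is bound and KepJ is active, so *dovV* is transcribed.
→ *dovV* is ON in B.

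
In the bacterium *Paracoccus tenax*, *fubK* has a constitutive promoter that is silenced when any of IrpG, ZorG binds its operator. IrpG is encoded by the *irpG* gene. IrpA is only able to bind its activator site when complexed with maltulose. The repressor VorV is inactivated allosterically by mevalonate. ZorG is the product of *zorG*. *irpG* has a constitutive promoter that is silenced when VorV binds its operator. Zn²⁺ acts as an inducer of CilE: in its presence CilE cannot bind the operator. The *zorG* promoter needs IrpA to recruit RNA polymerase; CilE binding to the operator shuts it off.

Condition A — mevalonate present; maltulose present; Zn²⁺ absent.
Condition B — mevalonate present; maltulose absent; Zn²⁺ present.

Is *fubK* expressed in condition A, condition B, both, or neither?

neither

Condition A:
Mevalonate is present, so VorV is inactive.
With no repressor bound, *irpG* is transcribed.
So IrpG is produced and active.
Maltulose is present, so IrpA is active.
Zn²⁺ is absent, so CilE is active.
With repressor CilE bound, *zorG* is not transcribed.
So ZorG is not produced.
With repressor IrpG bound, *fubK* is not transcribed.
→ *fubK* is OFF in A.
Condition B:
Mevalonate is present, so VorV is inactive.
With no repressor bound, *irpG* is transcribed.
So IrpG is produced and active.
Maltulose is absent, so IrpA is inactive.
Zn²⁺ is present, so CilE is inactive.
Required activator IrpA is absent, so *zorG* is not transcribed.
So ZorG is not produced.
With repressor IrpG bound, *fubK* is not transcribed.
→ *fubK* is OFF in B.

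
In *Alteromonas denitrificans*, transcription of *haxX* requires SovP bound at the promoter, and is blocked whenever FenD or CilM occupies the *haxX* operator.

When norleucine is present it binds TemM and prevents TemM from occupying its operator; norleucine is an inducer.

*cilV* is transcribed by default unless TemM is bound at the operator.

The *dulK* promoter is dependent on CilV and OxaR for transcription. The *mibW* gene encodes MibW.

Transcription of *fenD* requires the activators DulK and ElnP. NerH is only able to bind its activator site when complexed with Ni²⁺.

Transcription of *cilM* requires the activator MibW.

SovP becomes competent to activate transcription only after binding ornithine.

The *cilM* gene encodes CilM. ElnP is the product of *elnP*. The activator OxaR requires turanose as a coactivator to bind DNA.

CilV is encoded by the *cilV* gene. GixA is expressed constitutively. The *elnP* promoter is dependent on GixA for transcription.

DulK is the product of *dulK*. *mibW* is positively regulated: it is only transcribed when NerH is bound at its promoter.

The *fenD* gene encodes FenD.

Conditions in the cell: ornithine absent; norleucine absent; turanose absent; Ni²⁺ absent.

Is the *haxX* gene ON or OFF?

Norleucine is absent, so TemM is active.
With repressor TemM bound, *cilV* is not transcribed.
So CilV is not produced.
Turanose is absent, so OxaR is inactive.
Required activator CilV is absent, so *dulK* is not transcribed.
So DulK is not produced.
GixA is produced constitutively and is active.
No repressor is bound and GixA is active, so *elnP* is transcribed.
So ElnP is produced and active.
Required activator DulK is absent, so *fenD* is not transcribed.
So FenD is not produced.
Ni²⁺ is absent, so NerH is inactive.
Required activator NerH is absent, so *mibW* is not transcribed.
So MibW is not produced.
Required activator MibW is absent, so *cilM* is not transcribed.
So CilM is not produced.
Ornithine is absent, so SovP is inactive.
Required activator SovP is absent, so *haxX* is not transcribed.

OFF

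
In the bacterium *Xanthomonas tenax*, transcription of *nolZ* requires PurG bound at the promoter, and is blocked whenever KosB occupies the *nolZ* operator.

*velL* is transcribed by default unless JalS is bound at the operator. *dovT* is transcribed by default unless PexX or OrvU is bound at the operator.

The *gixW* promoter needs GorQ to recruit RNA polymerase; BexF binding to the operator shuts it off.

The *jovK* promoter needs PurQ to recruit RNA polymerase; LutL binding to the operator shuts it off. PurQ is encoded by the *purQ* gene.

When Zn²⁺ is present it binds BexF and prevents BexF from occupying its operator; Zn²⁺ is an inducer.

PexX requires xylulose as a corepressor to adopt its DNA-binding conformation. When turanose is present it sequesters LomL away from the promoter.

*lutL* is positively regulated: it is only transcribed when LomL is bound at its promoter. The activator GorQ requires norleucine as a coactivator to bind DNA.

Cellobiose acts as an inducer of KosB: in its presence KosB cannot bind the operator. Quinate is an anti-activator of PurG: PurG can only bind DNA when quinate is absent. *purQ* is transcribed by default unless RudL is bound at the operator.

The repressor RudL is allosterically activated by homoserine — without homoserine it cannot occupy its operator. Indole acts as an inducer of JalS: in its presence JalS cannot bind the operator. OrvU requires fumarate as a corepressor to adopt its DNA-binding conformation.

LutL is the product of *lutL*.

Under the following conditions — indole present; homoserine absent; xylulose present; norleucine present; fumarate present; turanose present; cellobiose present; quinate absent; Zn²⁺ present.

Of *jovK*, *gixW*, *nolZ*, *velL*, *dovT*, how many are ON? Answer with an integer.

4

Homoserine is absent, so RudL is inactive.
With no repressor bound, *purQ* is transcribed.
So PurQ is produced and active.
Turanose is present, so LomL is inactive.
Required activator LomL is absent, so *lutL* is not transcribed.
So LutL is not produced.
No repressor is bound and PurQ is active, so *jovK* is transcribed.
→ *jovK* is ON.
Norleucine is present, so GorQ is active.
Zn²⁺ is present, so BexF is inactive.
No repressor is bound and GorQ is active, so *gixW* is transcribed.
→ *gixW* is ON.
Cellobiose is present, so KosB is inactive.
Quinate is absent, so PurG is active.
No repressor is bound and PurG is active, so *nolZ* is transcribed.
→ *nolZ* is ON.
Indole is present, so JalS is inactive.
With no repressor bound, *velL* is transcribed.
→ *velL* is ON.
Xylulose is present, so PexX is active.
Fumarate is present, so OrvU is active.
With repressor PexX bound, *dovT* is not transcribed.
→ *dovT* is OFF.
4 of the 5 genes are transcribed.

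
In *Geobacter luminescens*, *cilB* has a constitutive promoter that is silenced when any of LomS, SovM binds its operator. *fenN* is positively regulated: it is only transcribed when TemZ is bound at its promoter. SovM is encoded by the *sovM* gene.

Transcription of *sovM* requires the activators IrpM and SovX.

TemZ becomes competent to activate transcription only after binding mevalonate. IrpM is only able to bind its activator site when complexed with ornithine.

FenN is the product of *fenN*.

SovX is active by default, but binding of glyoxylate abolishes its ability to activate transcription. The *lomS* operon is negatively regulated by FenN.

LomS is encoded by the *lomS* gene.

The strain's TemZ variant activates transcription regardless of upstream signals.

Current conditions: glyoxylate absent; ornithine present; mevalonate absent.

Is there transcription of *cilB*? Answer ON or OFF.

OFF

TemZ is constitutively active in this strain.
No repressor is bound and TemZ is active, so *fenN* is transcribed.
So FenN is produced and active.
With repressor FenN bound, *lomS* is not transcribed.
So LomS is not produced.
Ornithine is present, so IrpM is active.
Glyoxylate is absent, so SovX is active.
No repressor is bound and IrpM and SovX are active, so *sovM* is transcribed.
So SovM is produced and active.
With repressor SovM bound, *cilB* is not transcribed.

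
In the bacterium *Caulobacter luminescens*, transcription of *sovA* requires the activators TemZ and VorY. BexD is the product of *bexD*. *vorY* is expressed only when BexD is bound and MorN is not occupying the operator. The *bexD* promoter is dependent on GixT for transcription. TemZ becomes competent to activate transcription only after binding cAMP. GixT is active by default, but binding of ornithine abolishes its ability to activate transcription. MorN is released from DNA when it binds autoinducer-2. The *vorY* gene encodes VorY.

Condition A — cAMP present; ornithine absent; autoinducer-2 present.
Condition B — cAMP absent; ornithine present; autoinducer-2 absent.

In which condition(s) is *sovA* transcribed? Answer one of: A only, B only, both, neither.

Condition A:
cAMP is present, so TemZ is active.
Ornithine is absent, so GixT is active.
No repressor is bound and GixT is active, so *bexD* is transcribed.
So BexD is produced and active.
Autoinducer-2 is present, so MorN is inactive.
No repressor is bound and BexD is active, so *vorY* is transcribed.
So VorY is produced and active.
No repressor is bound and TemZ and VorY are active, so *sovA* is transcribed.
→ *sovA* is ON in A.
Condition B:
cAMP is absent, so TemZ is inactive.
Ornithine is present, so GixT is inactive.
Required activator GixT is absent, so *bexD* is not transcribed.
So BexD is not produced.
Autoinducer-2 is absent, so MorN is active.
With repressor MorN bound, *vorY* is not transcribed.
So VorY is not produced.
Required activator TemZ is absent, so *sovA* is not transcribed.
→ *sovA* is OFF in B.

A only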